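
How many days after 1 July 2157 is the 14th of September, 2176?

7015

Jul 1, 2157 → Jul 1, 2158: 365 days.
Jul 1, 2158 → Jul 1, 2159: 365 days.
Jul 1, 2159 → Jul 1, 2160: 366 days (Feb 29, 2160 is in that span).
Jul 1, 2160 → Jul 1, 2161: 365 days.
Jul 1, 2161 → Jul 1, 2162: 365 days.
Jul 1, 2162 → Jul 1, 2163: 365 days.
Jul 1, 2163 → Jul 1, 2164: 366 days (Feb 29, 2164 is in that span).
Jul 1, 2164 → Jul 1, 2165: 365 days.
Jul 1, 2165 → Jul 1, 2166: 365 days.
Jul 1, 2166 → Jul 1, 2167: 365 days.
Jul 1, 2167 → Jul 1, 2168: 366 days (Feb 29, 2168 is in that span).
Jul 1, 2168 → Jul 1, 2169: 365 days.
Jul 1, 2169 → Jul 1, 2170: 365 days.
Jul 1, 2170 → Jul 1, 2171: 365 days.
Jul 1, 2171 → Jul 1, 2172: 366 days (Feb 29, 2172 is in that span).
Jul 1, 2172 → Jul 1, 2173: 365 days.
Jul 1, 2173 → Jul 1, 2174: 365 days.
Jul 1, 2174 → Jul 1, 2175: 365 days.
Jul 1, 2175 → Jul 1, 2176: 366 days (Feb 29, 2176 is in that span).
Jul 1, 2176 → Aug 1, 2176: 31 days (July has 31).
Aug 1, 2176 → Sep 1, 2176: 31 days (August has 31).
Sep 1, 2176 → Sep 14, 2176: 13 days.
Total: 7015 days.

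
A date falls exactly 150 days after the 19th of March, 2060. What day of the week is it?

Monday

First find the weekday of Mar 19, 2060. Doomsday rule: the anchor day for the 2000s is Tuesday. For year 60: 60÷12 = 5 r 0, and 0÷4 = 0, so 5+0+0 = 5.
Tuesday + 5 ≡ Sunday — that's 2060's doomsday.
In March the doomsday date is Mar 14.
Mar 19 is 5 days after Mar 14; 5 mod 7 = 5, so Sunday + 5 = Friday.
150 mod 7 = 3, so 150 days after a Friday is Friday + 3 = Monday.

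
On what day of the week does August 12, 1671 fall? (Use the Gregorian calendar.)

Doomsday rule: the anchor day for the 1600s is Tuesday. For year 71: 71÷12 = 5 r 11, and 11÷4 = 2, so 5+11+2 = 18.
Tuesday + 18 ≡ Saturday — that's 1671's doomsday.
In August the doomsday date is Aug 8.
Aug 12 is 4 days after Aug 8; 4 mod 7 = 4, so Saturday + 4 = Wednesday.

Wednesday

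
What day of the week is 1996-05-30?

Thursday

January 1, 1996 is a Monday.
Jan 1, 1996 → Feb 1, 1996: 31 days (January has 31).
Feb 1, 1996 → Mar 1, 1996: 29 days (February has 29).
Mar 1, 1996 → Apr 1, 1996: 31 days (March has 31).
Apr 1, 1996 → May 1, 1996: 30 days (April has 30).
May 1, 1996 → May 30, 1996: 29 days.
Total: 150 days.
150 mod 7 = 3, so Monday + 3 = Thursday.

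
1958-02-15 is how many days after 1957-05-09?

May 9, 1957 → Jun 9, 1957: 31 days (May has 31).
Jun 9, 1957 → Jul 9, 1957: 30 days (June has 30).
Jul 9, 1957 → Aug 9, 1957: 31 days (July has 31).
Aug 9, 1957 → Sep 9, 1957: 31 days (August has 31).
Sep 9, 1957 → Oct 9, 1957: 30 days (September has 30).
Oct 9, 1957 → Nov 9, 1957: 31 days (October has 31).
Nov 9, 1957 → Dec 9, 1957: 30 days (November has 30).
Dec 9, 1957 → Jan 9, 1958: 31 days (December has 31).
Jan 9, 1958 → Feb 9, 1958: 31 days (January has 31).
Feb 9, 1958 → Feb 15, 1958: 6 days.
Total: 282 days.

282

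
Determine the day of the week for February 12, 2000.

Doomsday rule: the anchor day for the 2000s is Tuesday. For year 00: 0÷12 = 0 r 0, and 0÷4 = 0, so 0+0+0 = 0.
Tuesday + 0 ≡ Tuesday — that's 2000's doomsday.
In February the doomsday date is Feb 29 (2000 is a leap year (divisible by 400)).
Feb 12 is 17 days before Feb 29; 17 mod 7 = 3, so Tuesday − 3 = Saturday.

Saturday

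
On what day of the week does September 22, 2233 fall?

January 1, 2233 is a Tuesday.
Jan 1, 2233 → Feb 1, 2233: 31 days (January has 31).
Feb 1, 2233 → Mar 1, 2233: 28 days (February has 28).
Mar 1, 2233 → Apr 1, 2233: 31 days (March has 31).
Apr 1, 2233 → May 1, 2233: 30 days (April has 30).
May 1, 2233 → Jun 1, 2233: 31 days (May has 31).
Jun 1, 2233 → Jul 1, 2233: 30 days (June has 30).
Jul 1, 2233 → Aug 1, 2233: 31 days (July has 31).
Aug 1, 2233 → Sep 1, 2233: 31 days (August has 31).
Sep 1, 2233 → Sep 22, 2233: 21 days.
Total: 264 days.
264 mod 7 = 5, so Tuesday + 5 = Sunday.

Sunday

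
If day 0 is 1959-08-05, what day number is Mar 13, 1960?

221

Aug 5, 1959 → Sep 5, 1959: 31 days (August has 31).
Sep 5, 1959 → Oct 5, 1959: 30 days (September has 30).
Oct 5, 1959 → Nov 5, 1959: 31 days (October has 31).
Nov 5, 1959 → Dec 5, 1959: 30 days (November has 30).
Dec 5, 1959 → Jan 5, 1960: 31 days (December has 31).
Jan 5, 1960 → Feb 5, 1960: 31 days (January has 31).
Feb 5, 1960 → Mar 5, 1960: 29 days (February has 29).
Mar 5, 1960 → Mar 13, 1960: 8 days.
Total: 221 days.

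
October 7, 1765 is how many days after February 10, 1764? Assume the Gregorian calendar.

605

Feb 10, 1764 → Feb 10, 1765: 366 days (Feb 29, 1764 is in that span).
Feb 10, 1765 → Mar 10, 1765: 28 days (February has 28).
Mar 10, 1765 → Apr 10, 1765: 31 days (March has 31).
Apr 10, 1765 → May 10, 1765: 30 days (April has 30).
May 10, 1765 → Jun 10, 1765: 31 days (May has 31).
Jun 10, 1765 → Jul 10, 1765: 30 days (June has 30).
Jul 10, 1765 → Aug 10, 1765: 31 days (July has 31).
Aug 10, 1765 → Sep 10, 1765: 31 days (August has 31).
Sep 10, 1765 → Oct 7, 1765: 27 days.
Total: 605 days.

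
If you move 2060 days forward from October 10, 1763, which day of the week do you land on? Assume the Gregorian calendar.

Wednesday

First find the weekday of Oct 10, 1763. Doomsday rule: the anchor day for the 1700s is Sunday. For year 63: 63÷12 = 5 r 3, and 3÷4 = 0, so 5+3+0 = 8.
Sunday + 8 ≡ Monday — that's 1763's doomsday.
In October the doomsday date is Oct 10.
Oct 10 is the doomsday itself: Monday.
2060 mod 7 = 2, so 2060 days after a Monday is Monday + 2 = Wednesday.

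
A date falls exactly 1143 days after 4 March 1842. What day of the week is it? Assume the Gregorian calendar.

Sunday

First find the weekday of Mar 4, 1842. Doomsday rule: the anchor day for the 1800s is Friday. For year 42: 42÷12 = 3 r 6, and 6÷4 = 1, so 3+6+1 = 10.
Friday + 10 ≡ Monday — that's 1842's doomsday.
In March the doomsday date is Mar 14.
Mar 4 is 10 days before Mar 14; 10 mod 7 = 3, so Monday − 3 = Friday.
1143 mod 7 = 2, so 1143 days after a Friday is Friday + 2 = Sunday.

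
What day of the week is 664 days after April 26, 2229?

Saturday

Apr 26, 2229 is a Sunday.
664 mod 7 = 6, so 664 days after a Sunday is Sunday + 6 = Saturday.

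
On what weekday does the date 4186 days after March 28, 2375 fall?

Friday

Mar 28, 2375 is a Friday.
4186 mod 7 = 0, so 4186 days after a Friday is Friday + 0 = Friday.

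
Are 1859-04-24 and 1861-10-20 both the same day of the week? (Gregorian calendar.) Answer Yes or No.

From Apr 24, 1859 to Oct 20, 1861 is 910 days.
910 mod 7 = 0, so they are the same weekday.
(Apr 24, 1859 is a Sunday; Oct 20, 1861 is a Sunday.)

Yes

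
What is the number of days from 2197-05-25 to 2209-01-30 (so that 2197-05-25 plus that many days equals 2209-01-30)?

May 25, 2197 → May 25, 2198: 365 days.
May 25, 2198 → May 25, 2199: 365 days.
May 25, 2199 → May 25, 2200: 365 days.
May 25, 2200 → May 25, 2201: 365 days.
May 25, 2201 → May 25, 2202: 365 days.
May 25, 2202 → May 25, 2203: 365 days.
May 25, 2203 → May 25, 2204: 366 days (Feb 29, 2204 is in that span).
May 25, 2204 → May 25, 2205: 365 days.
May 25, 2205 → May 25, 2206: 365 days.
May 25, 2206 → May 25, 2207: 365 days.
May 25, 2207 → May 25, 2208: 366 days (Feb 29, 2208 is in that span).
May 25, 2208 → Jun 25, 2208: 31 days (May has 31).
Jun 25, 2208 → Jul 25, 2208: 30 days (June has 30).
Jul 25, 2208 → Aug 25, 2208: 31 days (July has 31).
Aug 25, 2208 → Sep 25, 2208: 31 days (August has 31).
Sep 25, 2208 → Oct 25, 2208: 30 days (September has 30).
Oct 25, 2208 → Nov 25, 2208: 31 days (October has 31).
Nov 25, 2208 → Dec 25, 2208: 30 days (November has 30).
Dec 25, 2208 → Jan 25, 2209: 31 days (December has 31).
Jan 25, 2209 → Jan 30, 2209: 5 days.
Total: 4267 days.

4267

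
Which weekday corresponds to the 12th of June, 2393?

Doomsday rule: the anchor day for the 2300s is Wednesday. For year 93: 93÷12 = 7 r 9, and 9÷4 = 2, so 7+9+2 = 18.
Wednesday + 18 ≡ Sunday — that's 2393's doomsday.
In June the doomsday date is Jun 6.
Jun 12 is 6 days after Jun 6; 6 mod 7 = 6, so Sunday + 6 = Saturday.

Saturday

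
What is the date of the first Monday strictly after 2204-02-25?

Feb 25, 2204 is a Saturday.
From Saturday to the next Monday is 2 days.
Feb 25, 2204 + 2 = Feb 27, 2204.

February 27, 2204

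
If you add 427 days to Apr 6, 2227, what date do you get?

+366 (one year; includes Feb 29, 2228) → Apr 6, 2228 (61 left).
Apr has 30 days: +25 → May 1, 2228 (36 left).
May has 31 days: +31 → Jun 1, 2228 (5 left).
+5 → Jun 6, 2228.

June 6, 2228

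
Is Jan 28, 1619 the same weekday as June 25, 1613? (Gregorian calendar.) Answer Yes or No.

From Jun 25, 1613 to Jan 28, 1619 is 2043 days.
2043 mod 7 = 6, so they are different weekdays.
(Jun 25, 1613 is a Tuesday; Jan 28, 1619 is a Monday.)

No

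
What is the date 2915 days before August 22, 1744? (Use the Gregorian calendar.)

August 29, 1736

−366 (one year; includes Feb 29, 1744) → Aug 22, 1743 (2549 left).
−365 (one year) → Aug 22, 1742 (2184 left).
−365 (one year) → Aug 22, 1741 (1819 left).
−365 (one year) → Aug 22, 1740 (1454 left).
−366 (one year; includes Feb 29, 1740) → Aug 22, 1739 (1088 left).
−365 (one year) → Aug 22, 1738 (723 left).
−365 (one year) → Aug 22, 1737 (358 left).
−22 → Jul 31, 1737 (end of Jul, 31 days; 336 left).
−31 → Jun 30, 1737 (end of Jun, 30 days; 305 left).
−30 → May 31, 1737 (end of May, 31 days; 275 left).
−31 → Apr 30, 1737 (end of Apr, 30 days; 244 left).
−30 → Mar 31, 1737 (end of Mar, 31 days; 214 left).
−31 → Feb 28, 1737 (end of Feb, 28 days; 183 left).
−28 → Jan 31, 1737 (end of Jan, 31 days; 155 left).
−31 → Dec 31, 1736 (end of Dec, 31 days; 124 left).
−31 → Nov 30, 1736 (end of Nov, 30 days; 93 left).
−30 → Oct 31, 1736 (end of Oct, 31 days; 63 left).
−31 → Sep 30, 1736 (end of Sep, 30 days; 32 left).
−30 → Aug 31, 1736 (end of Aug, 31 days; 2 left).
−2 → Aug 29, 1736.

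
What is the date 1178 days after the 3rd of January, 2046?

March 26, 2049

+365 (one year) → Jan 3, 2047 (813 left).
+365 (one year) → Jan 3, 2048 (448 left).
+366 (one year; includes Feb 29, 2048) → Jan 3, 2049 (82 left).
Jan has 31 days: +29 → Feb 1, 2049 (53 left).
Feb has 28 days: +28 → Mar 1, 2049 (25 left).
+25 → Mar 26, 2049.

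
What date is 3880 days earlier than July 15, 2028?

November 30, 2017

−366 (one year; includes Feb 29, 2028) → Jul 15, 2027 (3514 left).
−365 (one year) → Jul 15, 2026 (3149 left).
−365 (one year) → Jul 15, 2025 (2784 left).
−365 (one year) → Jul 15, 2024 (2419 left).
−366 (one year; includes Feb 29, 2024) → Jul 15, 2023 (2053 left).
−365 (one year) → Jul 15, 2022 (1688 left).
−365 (one year) → Jul 15, 2021 (1323 left).
−365 (one year) → Jul 15, 2020 (958 left).
−366 (one year; includes Feb 29, 2020) → Jul 15, 2019 (592 left).
−365 (one year) → Jul 15, 2018 (227 left).
−15 → Jun 30, 2018 (end of Jun, 30 days; 212 left).
−30 → May 31, 2018 (end of May, 31 days; 182 left).
−31 → Apr 30, 2018 (end of Apr, 30 days; 151 left).
−30 → Mar 31, 2018 (end of Mar, 31 days; 121 left).
−31 → Feb 28, 2018 (end of Feb, 28 days; 90 left).
−28 → Jan 31, 2018 (end of Jan, 31 days; 62 left).
−31 → Dec 31, 2017 (end of Dec, 31 days; 31 left).
−31 → Nov 30, 2017 (end of Nov, 30 days; 0 left).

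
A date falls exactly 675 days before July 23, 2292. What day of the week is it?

Jul 23, 2292 is a Saturday.
675 mod 7 = 3, so 675 days before a Saturday is Saturday − 3 = Wednesday.

Wednesday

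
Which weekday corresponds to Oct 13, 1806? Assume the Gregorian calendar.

Monday

Doomsday rule: the anchor day for the 1800s is Friday. For year 06: 6÷12 = 0 r 6, and 6÷4 = 1, so 0+6+1 = 7.
Friday + 7 ≡ Friday — that's 1806's doomsday.
In October the doomsday date is Oct 10.
Oct 13 is 3 days after Oct 10; 3 mod 7 = 3, so Friday + 3 = Monday.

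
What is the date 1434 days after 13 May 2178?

April 16, 2182

+365 (one year) → May 13, 2179 (1069 left).
+366 (one year; includes Feb 29, 2180) → May 13, 2180 (703 left).
+365 (one year) → May 13, 2181 (338 left).
May has 31 days: +19 → Jun 1, 2181 (319 left).
Jun has 30 days: +30 → Jul 1, 2181 (289 left).
Jul has 31 days: +31 → Aug 1, 2181 (258 left).
Aug has 31 days: +31 → Sep 1, 2181 (227 left).
Sep has 30 days: +30 → Oct 1, 2181 (197 left).
Oct has 31 days: +31 → Nov 1, 2181 (166 left).
Nov has 30 days: +30 → Dec 1, 2181 (136 left).
Dec has 31 days: +31 → Jan 1, 2182 (105 left).
Jan has 31 days: +31 → Feb 1, 2182 (74 left).
Feb has 28 days: +28 → Mar 1, 2182 (46 left).
Mar has 31 days: +31 → Apr 1, 2182 (15 left).
+15 → Apr 16, 2182.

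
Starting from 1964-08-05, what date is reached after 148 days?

December 31, 1964

Aug has 31 days: +27 → Sep 1, 1964 (121 left).
Sep has 30 days: +30 → Oct 1, 1964 (91 left).
Oct has 31 days: +31 → Nov 1, 1964 (60 left).
Nov has 30 days: +30 → Dec 1, 1964 (30 left).
+30 → Dec 31, 1964.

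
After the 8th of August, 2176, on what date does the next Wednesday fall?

Aug 8, 2176 is a Thursday.
From Thursday to the next Wednesday is 6 days.
Aug 8, 2176 + 6 = Aug 14, 2176.

August 14, 2176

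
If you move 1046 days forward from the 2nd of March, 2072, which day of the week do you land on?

Mar 2, 2072 is a Wednesday.
1046 mod 7 = 3, so 1046 days after a Wednesday is Wednesday + 3 = Saturday.

Saturday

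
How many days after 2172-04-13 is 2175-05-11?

1123

Apr 13, 2172 → Apr 13, 2173: 365 days.
Apr 13, 2173 → Apr 13, 2174: 365 days.
Apr 13, 2174 → May 13, 2174: 30 days (April has 30).
May 13, 2174 → Jun 13, 2174: 31 days (May has 31).
Jun 13, 2174 → Jul 13, 2174: 30 days (June has 30).
Jul 13, 2174 → Aug 13, 2174: 31 days (July has 31).
Aug 13, 2174 → Sep 13, 2174: 31 days (August has 31).
Sep 13, 2174 → Oct 13, 2174: 30 days (September has 30).
Oct 13, 2174 → Nov 13, 2174: 31 days (October has 31).
Nov 13, 2174 → Dec 13, 2174: 30 days (November has 30).
Dec 13, 2174 → Jan 13, 2175: 31 days (December has 31).
Jan 13, 2175 → Feb 13, 2175: 31 days (January has 31).
Feb 13, 2175 → Mar 13, 2175: 28 days (February has 28).
Mar 13, 2175 → Apr 13, 2175: 31 days (March has 31).
Apr 13, 2175 → May 11, 2175: 28 days.
Total: 1123 days.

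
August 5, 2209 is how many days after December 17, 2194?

Dec 17, 2194 → Dec 17, 2195: 365 days.
Dec 17, 2195 → Dec 17, 2196: 366 days (Feb 29, 2196 is in that span).
Dec 17, 2196 → Dec 17, 2197: 365 days.
Dec 17, 2197 → Dec 17, 2198: 365 days.
Dec 17, 2198 → Dec 17, 2199: 365 days.
Dec 17, 2199 → Dec 17, 2200: 365 days.
Dec 17, 2200 → Dec 17, 2201: 365 days.
Dec 17, 2201 → Dec 17, 2202: 365 days.
Dec 17, 2202 → Dec 17, 2203: 365 days.
Dec 17, 2203 → Dec 17, 2204: 366 days (Feb 29, 2204 is in that span).
Dec 17, 2204 → Dec 17, 2205: 365 days.
Dec 17, 2205 → Dec 17, 2206: 365 days.
Dec 17, 2206 → Dec 17, 2207: 365 days.
Dec 17, 2207 → Dec 17, 2208: 366 days (Feb 29, 2208 is in that span).
Dec 17, 2208 → Jan 17, 2209: 31 days (December has 31).
Jan 17, 2209 → Feb 17, 2209: 31 days (January has 31).
Feb 17, 2209 → Mar 17, 2209: 28 days (February has 28).
Mar 17, 2209 → Apr 17, 2209: 31 days (March has 31).
Apr 17, 2209 → May 17, 2209: 30 days (April has 30).
May 17, 2209 → Jun 17, 2209: 31 days (May has 31).
Jun 17, 2209 → Jul 17, 2209: 30 days (June has 30).
Jul 17, 2209 → Aug 5, 2209: 19 days.
Total: 5344 days.

5344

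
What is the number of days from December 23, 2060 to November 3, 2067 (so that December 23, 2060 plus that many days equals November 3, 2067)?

Dec 23, 2060 → Dec 23, 2061: 365 days.
Dec 23, 2061 → Dec 23, 2062: 365 days.
Dec 23, 2062 → Dec 23, 2063: 365 days.
Dec 23, 2063 → Dec 23, 2064: 366 days (Feb 29, 2064 is in that span).
Dec 23, 2064 → Dec 23, 2065: 365 days.
Dec 23, 2065 → Dec 23, 2066: 365 days.
Dec 23, 2066 → Jan 23, 2067: 31 days (December has 31).
Jan 23, 2067 → Feb 23, 2067: 31 days (January has 31).
Feb 23, 2067 → Mar 23, 2067: 28 days (February has 28).
Mar 23, 2067 → Apr 23, 2067: 31 days (March has 31).
Apr 23, 2067 → May 23, 2067: 30 days (April has 30).
May 23, 2067 → Jun 23, 2067: 31 days (May has 31).
Jun 23, 2067 → Jul 23, 2067: 30 days (June has 30).
Jul 23, 2067 → Aug 23, 2067: 31 days (July has 31).
Aug 23, 2067 → Sep 23, 2067: 31 days (August has 31).
Sep 23, 2067 → Oct 23, 2067: 30 days (September has 30).
Oct 23, 2067 → Nov 3, 2067: 11 days.
Total: 2506 days.

2506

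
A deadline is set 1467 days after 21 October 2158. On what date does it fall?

+365 (one year) → Oct 21, 2159 (1102 left).
+366 (one year; includes Feb 29, 2160) → Oct 21, 2160 (736 left).
+365 (one year) → Oct 21, 2161 (371 left).
Oct has 31 days: +11 → Nov 1, 2161 (360 left).
Nov has 30 days: +30 → Dec 1, 2161 (330 left).
Dec has 31 days: +31 → Jan 1, 2162 (299 left).
Jan has 31 days: +31 → Feb 1, 2162 (268 left).
Feb has 28 days: +28 → Mar 1, 2162 (240 left).
Mar has 31 days: +31 → Apr 1, 2162 (209 left).
Apr has 30 days: +30 → May 1, 2162 (179 left).
May has 31 days: +31 → Jun 1, 2162 (148 left).
Jun has 30 days: +30 → Jul 1, 2162 (118 left).
Jul has 31 days: +31 → Aug 1, 2162 (87 left).
Aug has 31 days: +31 → Sep 1, 2162 (56 left).
Sep has 30 days: +30 → Oct 1, 2162 (26 left).
+26 → Oct 27, 2162.

October 27, 2162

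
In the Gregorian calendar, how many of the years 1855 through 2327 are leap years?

Multiples of 4 in [1855,2327]: 118.
Of those, multiples of 100: 5 (not leap unless ÷400).
Multiples of 400: 1.
Leap years = 118 − 5 + 1 = 114.

114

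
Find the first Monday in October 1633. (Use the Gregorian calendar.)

October 1, 1633 is a Saturday.
The first Monday is therefore October 3 (2 days later).

October 3, 1633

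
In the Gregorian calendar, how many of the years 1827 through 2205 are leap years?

Multiples of 4 in [1827,2205]: 95.
Of those, multiples of 100: 4 (not leap unless ÷400).
Multiples of 400: 1.
Leap years = 95 − 4 + 1 = 92.

92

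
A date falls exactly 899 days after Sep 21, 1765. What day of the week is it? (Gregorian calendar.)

Sep 21, 1765 is a Saturday.
899 mod 7 = 3, so 899 days after a Saturday is Saturday + 3 = Tuesday.

Tuesday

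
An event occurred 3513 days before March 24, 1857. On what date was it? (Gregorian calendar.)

August 11, 1847

−365 (one year) → Mar 24, 1856 (3148 left).
−366 (one year; includes Feb 29, 1856) → Mar 24, 1855 (2782 left).
−365 (one year) → Mar 24, 1854 (2417 left).
−365 (one year) → Mar 24, 1853 (2052 left).
−365 (one year) → Mar 24, 1852 (1687 left).
−366 (one year; includes Feb 29, 1852) → Mar 24, 1851 (1321 left).
−365 (one year) → Mar 24, 1850 (956 left).
−365 (one year) → Mar 24, 1849 (591 left).
−365 (one year) → Mar 24, 1848 (226 left).
−24 → Feb 29, 1848 (end of Feb, 29 days; 202 left).
−29 → Jan 31, 1848 (end of Jan, 31 days; 173 left).
−31 → Dec 31, 1847 (end of Dec, 31 days; 142 left).
−31 → Nov 30, 1847 (end of Nov, 30 days; 111 left).
−30 → Oct 31, 1847 (end of Oct, 31 days; 81 left).
−31 → Sep 30, 1847 (end of Sep, 30 days; 50 left).
−30 → Aug 31, 1847 (end of Aug, 31 days; 20 left).
−20 → Aug 11, 1847.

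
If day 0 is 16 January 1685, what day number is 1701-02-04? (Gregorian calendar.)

5862

Jan 16, 1685 → Jan 16, 1686: 365 days.
Jan 16, 1686 → Jan 16, 1687: 365 days.
Jan 16, 1687 → Jan 16, 1688: 365 days.
Jan 16, 1688 → Jan 16, 1689: 366 days (Feb 29, 1688 is in that span).
Jan 16, 1689 → Jan 16, 1690: 365 days.
Jan 16, 1690 → Jan 16, 1691: 365 days.
Jan 16, 1691 → Jan 16, 1692: 365 days.
Jan 16, 1692 → Jan 16, 1693: 366 days (Feb 29, 1692 is in that span).
Jan 16, 1693 → Jan 16, 1694: 365 days.
Jan 16, 1694 → Jan 16, 1695: 365 days.
Jan 16, 1695 → Jan 16, 1696: 365 days.
Jan 16, 1696 → Jan 16, 1697: 366 days (Feb 29, 1696 is in that span).
Jan 16, 1697 → Jan 16, 1698: 365 days.
Jan 16, 1698 → Jan 16, 1699: 365 days.
Jan 16, 1699 → Jan 16, 1700: 365 days.
Jan 16, 1700 → Feb 16, 1700: 31 days (January has 31).
Feb 16, 1700 → Mar 16, 1700: 28 days (February has 28).
Mar 16, 1700 → Apr 16, 1700: 31 days (March has 31).
Apr 16, 1700 → May 16, 1700: 30 days (April has 30).
May 16, 1700 → Jun 16, 1700: 31 days (May has 31).
Jun 16, 1700 → Jul 16, 1700: 30 days (June has 30).
Jul 16, 1700 → Aug 16, 1700: 31 days (July has 31).
Aug 16, 1700 → Sep 16, 1700: 31 days (August has 31).
Sep 16, 1700 → Oct 16, 1700: 30 days (September has 30).
Oct 16, 1700 → Nov 16, 1700: 31 days (October has 31).
Nov 16, 1700 → Dec 16, 1700: 30 days (November has 30).
Dec 16, 1700 → Jan 16, 1701: 31 days (December has 31).
Jan 16, 1701 → Feb 4, 1701: 19 days.
Total: 5862 days.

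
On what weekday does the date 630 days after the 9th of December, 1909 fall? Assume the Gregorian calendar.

First find the weekday of Dec 9, 1909. Doomsday rule: the anchor day for the 1900s is Wednesday. For year 09: 9÷12 = 0 r 9, and 9÷4 = 2, so 0+9+2 = 11.
Wednesday + 11 ≡ Sunday — that's 1909's doomsday.
In December the doomsday date is Dec 12.
Dec 9 is 3 days before Dec 12; 3 mod 7 = 3, so Sunday − 3 = Thursday.
630 mod 7 = 0, so 630 days after a Thursday is Thursday + 0 = Thursday.

Thursday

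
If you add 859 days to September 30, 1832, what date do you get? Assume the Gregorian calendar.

+365 (one year) → Sep 30, 1833 (494 left).
+365 (one year) → Sep 30, 1834 (129 left).
Sep has 30 days: +1 → Oct 1, 1834 (128 left).
Oct has 31 days: +31 → Nov 1, 1834 (97 left).
Nov has 30 days: +30 → Dec 1, 1834 (67 left).
Dec has 31 days: +31 → Jan 1, 1835 (36 left).
Jan has 31 days: +31 → Feb 1, 1835 (5 left).
+5 → Feb 6, 1835.

February 6, 1835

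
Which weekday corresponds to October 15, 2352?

Wednesday

Doomsday rule: the anchor day for the 2300s is Wednesday. For year 52: 52÷12 = 4 r 4, and 4÷4 = 1, so 4+4+1 = 9.
Wednesday + 9 ≡ Friday — that's 2352's doomsday.
In October the doomsday date is Oct 10.
Oct 15 is 5 days after Oct 10; 5 mod 7 = 5, so Friday + 5 = Wednesday.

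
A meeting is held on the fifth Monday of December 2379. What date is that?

December 1, 2379 is a Saturday.
The first Monday is therefore December 3 (2 days later).
The fifth Monday is 3 + 4×7 = December 31.

December 31, 2379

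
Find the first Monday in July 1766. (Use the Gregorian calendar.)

July 7, 1766

July 1, 1766 is a Tuesday.
The first Monday is therefore July 7 (6 days later).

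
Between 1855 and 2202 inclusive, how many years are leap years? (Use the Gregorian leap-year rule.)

Multiples of 4 in [1855,2202]: 87.
Of those, multiples of 100: 4 (not leap unless ÷400).
Multiples of 400: 1.
Leap years = 87 − 4 + 1 = 84.

84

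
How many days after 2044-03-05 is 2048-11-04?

Mar 5, 2044 → Mar 5, 2045: 365 days.
Mar 5, 2045 → Mar 5, 2046: 365 days.
Mar 5, 2046 → Mar 5, 2047: 365 days.
Mar 5, 2047 → Mar 5, 2048: 366 days (Feb 29, 2048 is in that span).
Mar 5, 2048 → Apr 5, 2048: 31 days (March has 31).
Apr 5, 2048 → May 5, 2048: 30 days (April has 30).
May 5, 2048 → Jun 5, 2048: 31 days (May has 31).
Jun 5, 2048 → Jul 5, 2048: 30 days (June has 30).
Jul 5, 2048 → Aug 5, 2048: 31 days (July has 31).
Aug 5, 2048 → Sep 5, 2048: 31 days (August has 31).
Sep 5, 2048 → Oct 5, 2048: 30 days (September has 30).
Oct 5, 2048 → Nov 4, 2048: 30 days.
Total: 1705 days.

1705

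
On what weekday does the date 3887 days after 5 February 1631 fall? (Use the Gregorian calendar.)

Friday

Feb 5, 1631 is a Wednesday.
3887 mod 7 = 2, so 3887 days after a Wednesday is Wednesday + 2 = Friday.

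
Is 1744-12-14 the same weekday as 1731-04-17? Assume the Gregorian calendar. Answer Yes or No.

No

From Apr 17, 1731 to Dec 14, 1744 is 4990 days.
4990 mod 7 = 6, so they are different weekdays.
(Apr 17, 1731 is a Tuesday; Dec 14, 1744 is a Monday.)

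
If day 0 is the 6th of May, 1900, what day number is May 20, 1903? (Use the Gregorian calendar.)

1109

May 6, 1900 → May 6, 1901: 365 days.
May 6, 1901 → May 6, 1902: 365 days.
May 6, 1902 → Jun 6, 1902: 31 days (May has 31).
Jun 6, 1902 → Jul 6, 1902: 30 days (June has 30).
Jul 6, 1902 → Aug 6, 1902: 31 days (July has 31).
Aug 6, 1902 → Sep 6, 1902: 31 days (August has 31).
Sep 6, 1902 → Oct 6, 1902: 30 days (September has 30).
Oct 6, 1902 → Nov 6, 1902: 31 days (October has 31).
Nov 6, 1902 → Dec 6, 1902: 30 days (November has 30).
Dec 6, 1902 → Jan 6, 1903: 31 days (December has 31).
Jan 6, 1903 → Feb 6, 1903: 31 days (January has 31).
Feb 6, 1903 → Mar 6, 1903: 28 days (February has 28).
Mar 6, 1903 → Apr 6, 1903: 31 days (March has 31).
Apr 6, 1903 → May 6, 1903: 30 days (April has 30).
May 6, 1903 → May 20, 1903: 14 days.
Total: 1109 days.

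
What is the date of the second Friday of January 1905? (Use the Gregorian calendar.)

January 13, 1905

January 1, 1905 is a Sunday.
The first Friday is therefore January 6 (5 days later).
The second Friday is 6 + 1×7 = January 13.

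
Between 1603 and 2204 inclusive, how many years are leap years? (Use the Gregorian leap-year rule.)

Multiples of 4 in [1603,2204]: 151.
Of those, multiples of 100: 6 (not leap unless ÷400).
Multiples of 400: 1.
Leap years = 151 − 6 + 1 = 146.

146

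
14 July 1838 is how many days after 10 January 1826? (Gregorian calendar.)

Jan 10, 1826 → Jan 10, 1827: 365 days.
Jan 10, 1827 → Jan 10, 1828: 365 days.
Jan 10, 1828 → Jan 10, 1829: 366 days (Feb 29, 1828 is in that span).
Jan 10, 1829 → Jan 10, 1830: 365 days.
Jan 10, 1830 → Jan 10, 1831: 365 days.
Jan 10, 1831 → Jan 10, 1832: 365 days.
Jan 10, 1832 → Jan 10, 1833: 366 days (Feb 29, 1832 is in that span).
Jan 10, 1833 → Jan 10, 1834: 365 days.
Jan 10, 1834 → Jan 10, 1835: 365 days.
Jan 10, 1835 → Jan 10, 1836: 365 days.
Jan 10, 1836 → Jan 10, 1837: 366 days (Feb 29, 1836 is in that span).
Jan 10, 1837 → Jan 10, 1838: 365 days.
Jan 10, 1838 → Feb 10, 1838: 31 days (January has 31).
Feb 10, 1838 → Mar 10, 1838: 28 days (February has 28).
Mar 10, 1838 → Apr 10, 1838: 31 days (March has 31).
Apr 10, 1838 → May 10, 1838: 30 days (April has 30).
May 10, 1838 → Jun 10, 1838: 31 days (May has 31).
Jun 10, 1838 → Jul 10, 1838: 30 days (June has 30).
Jul 10, 1838 → Jul 14, 1838: 4 days.
Total: 4568 days.

4568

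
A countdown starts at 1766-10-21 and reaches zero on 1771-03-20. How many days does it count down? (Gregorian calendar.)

Oct 21, 1766 → Oct 21, 1767: 365 days.
Oct 21, 1767 → Oct 21, 1768: 366 days (Feb 29, 1768 is in that span).
Oct 21, 1768 → Oct 21, 1769: 365 days.
Oct 21, 1769 → Oct 21, 1770: 365 days.
Oct 21, 1770 → Nov 21, 1770: 31 days (October has 31).
Nov 21, 1770 → Dec 21, 1770: 30 days (November has 30).
Dec 21, 1770 → Jan 21, 1771: 31 days (December has 31).
Jan 21, 1771 → Feb 21, 1771: 31 days (January has 31).
Feb 21, 1771 → Mar 20, 1771: 27 days.
Total: 1611 days.

1611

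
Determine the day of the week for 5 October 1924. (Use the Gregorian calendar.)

Sunday

Doomsday rule: the anchor day for the 1900s is Wednesday. For year 24: 24÷12 = 2 r 0, and 0÷4 = 0, so 2+0+0 = 2.
Wednesday + 2 ≡ Friday — that's 1924's doomsday.
In October the doomsday date is Oct 10.
Oct 5 is 5 days before Oct 10; 5 mod 7 = 5, so Friday − 5 = Sunday.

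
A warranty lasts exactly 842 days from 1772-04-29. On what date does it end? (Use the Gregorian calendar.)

+365 (one year) → Apr 29, 1773 (477 left).
+365 (one year) → Apr 29, 1774 (112 left).
Apr has 30 days: +2 → May 1, 1774 (110 left).
May has 31 days: +31 → Jun 1, 1774 (79 left).
Jun has 30 days: +30 → Jul 1, 1774 (49 left).
Jul has 31 days: +31 → Aug 1, 1774 (18 left).
+18 → Aug 19, 1774.

August 19, 1774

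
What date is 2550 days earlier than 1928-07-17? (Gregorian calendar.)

−366 (one year; includes Feb 29, 1928) → Jul 17, 1927 (2184 left).
−365 (one year) → Jul 17, 1926 (1819 left).
−365 (one year) → Jul 17, 1925 (1454 left).
−365 (one year) → Jul 17, 1924 (1089 left).
−366 (one year; includes Feb 29, 1924) → Jul 17, 1923 (723 left).
−365 (one year) → Jul 17, 1922 (358 left).
−17 → Jun 30, 1922 (end of Jun, 30 days; 341 left).
−30 → May 31, 1922 (end of May, 31 days; 311 left).
−31 → Apr 30, 1922 (end of Apr, 30 days; 280 left).
−30 → Mar 31, 1922 (end of Mar, 31 days; 250 left).
−31 → Feb 28, 1922 (end of Feb, 28 days; 219 left).
−28 → Jan 31, 1922 (end of Jan, 31 days; 191 left).
−31 → Dec 31, 1921 (end of Dec, 31 days; 160 left).
−31 → Nov 30, 1921 (end of Nov, 30 days; 129 left).
−30 → Oct 31, 1921 (end of Oct, 31 days; 99 left).
−31 → Sep 30, 1921 (end of Sep, 30 days; 68 left).
−30 → Aug 31, 1921 (end of Aug, 31 days; 38 left).
−31 → Jul 31, 1921 (end of Jul, 31 days; 7 left).
−7 → Jul 24, 1921.

July 24, 1921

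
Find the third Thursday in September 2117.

September 16, 2117

September 1, 2117 is a Wednesday.
The first Thursday is therefore September 2 (1 days later).
The third Thursday is 2 + 2×7 = September 16.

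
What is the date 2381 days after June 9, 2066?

December 15, 2072

+365 (one year) → Jun 9, 2067 (2016 left).
+366 (one year; includes Feb 29, 2068) → Jun 9, 2068 (1650 left).
+365 (one year) → Jun 9, 2069 (1285 left).
+365 (one year) → Jun 9, 2070 (920 left).
+365 (one year) → Jun 9, 2071 (555 left).
+366 (one year; includes Feb 29, 2072) → Jun 9, 2072 (189 left).
Jun has 30 days: +22 → Jul 1, 2072 (167 left).
Jul has 31 days: +31 → Aug 1, 2072 (136 left).
Aug has 31 days: +31 → Sep 1, 2072 (105 left).
Sep has 30 days: +30 → Oct 1, 2072 (75 left).
Oct has 31 days: +31 → Nov 1, 2072 (44 left).
Nov has 30 days: +30 → Dec 1, 2072 (14 left).
+14 → Dec 15, 2072.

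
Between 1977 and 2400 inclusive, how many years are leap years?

103

Multiples of 4 in [1977,2400]: 106.
Of those, multiples of 100: 5 (not leap unless ÷400).
Multiples of 400: 2.
Leap years = 106 − 5 + 2 = 103.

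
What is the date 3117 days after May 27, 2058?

December 8, 2066

+365 (one year) → May 27, 2059 (2752 left).
+366 (one year; includes Feb 29, 2060) → May 27, 2060 (2386 left).
+365 (one year) → May 27, 2061 (2021 left).
+365 (one year) → May 27, 2062 (1656 left).
+365 (one year) → May 27, 2063 (1291 left).
+366 (one year; includes Feb 29, 2064) → May 27, 2064 (925 left).
+365 (one year) → May 27, 2065 (560 left).
+365 (one year) → May 27, 2066 (195 left).
May has 31 days: +5 → Jun 1, 2066 (190 left).
Jun has 30 days: +30 → Jul 1, 2066 (160 left).
Jul has 31 days: +31 → Aug 1, 2066 (129 left).
Aug has 31 days: +31 → Sep 1, 2066 (98 left).
Sep has 30 days: +30 → Oct 1, 2066 (68 left).
Oct has 31 days: +31 → Nov 1, 2066 (37 left).
Nov has 30 days: +30 → Dec 1, 2066 (7 left).
+7 → Dec 8, 2066.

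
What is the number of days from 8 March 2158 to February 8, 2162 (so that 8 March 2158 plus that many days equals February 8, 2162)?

Mar 8, 2158 → Mar 8, 2159: 365 days.
Mar 8, 2159 → Mar 8, 2160: 366 days (Feb 29, 2160 is in that span).
Mar 8, 2160 → Mar 8, 2161: 365 days.
Mar 8, 2161 → Apr 8, 2161: 31 days (March has 31).
Apr 8, 2161 → May 8, 2161: 30 days (April has 30).
May 8, 2161 → Jun 8, 2161: 31 days (May has 31).
Jun 8, 2161 → Jul 8, 2161: 30 days (June has 30).
Jul 8, 2161 → Aug 8, 2161: 31 days (July has 31).
Aug 8, 2161 → Sep 8, 2161: 31 days (August has 31).
Sep 8, 2161 → Oct 8, 2161: 30 days (September has 30).
Oct 8, 2161 → Nov 8, 2161: 31 days (October has 31).
Nov 8, 2161 → Dec 8, 2161: 30 days (November has 30).
Dec 8, 2161 → Jan 8, 2162: 31 days (December has 31).
Jan 8, 2162 → Feb 8, 2162: 31 days.
Total: 1433 days.

1433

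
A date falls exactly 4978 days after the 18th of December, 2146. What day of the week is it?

First find the weekday of Dec 18, 2146. Doomsday rule: the anchor day for the 2100s is Sunday. For year 46: 46÷12 = 3 r 10, and 10÷4 = 2, so 3+10+2 = 15.
Sunday + 15 ≡ Monday — that's 2146's doomsday.
In December the doomsday date is Dec 12.
Dec 18 is 6 days after Dec 12; 6 mod 7 = 6, so Monday + 6 = Sunday.
4978 mod 7 = 1, so 4978 days after a Sunday is Sunday + 1 = Monday.

Monday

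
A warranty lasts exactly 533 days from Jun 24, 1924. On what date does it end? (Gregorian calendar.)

+365 (one year) → Jun 24, 1925 (168 left).
Jun has 30 days: +7 → Jul 1, 1925 (161 left).
Jul has 31 days: +31 → Aug 1, 1925 (130 left).
Aug has 31 days: +31 → Sep 1, 1925 (99 left).
Sep has 30 days: +30 → Oct 1, 1925 (69 left).
Oct has 31 days: +31 → Nov 1, 1925 (38 left).
Nov has 30 days: +30 → Dec 1, 1925 (8 left).
+8 → Dec 9, 1925.

December 9, 1925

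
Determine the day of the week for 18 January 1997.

Saturday

Doomsday rule: the anchor day for the 1900s is Wednesday. For year 97: 97÷12 = 8 r 1, and 1÷4 = 0, so 8+1+0 = 9.
Wednesday + 9 ≡ Friday — that's 1997's doomsday.
In January the doomsday date is Jan 3 (1997 is not a leap year).
Jan 18 is 15 days after Jan 3; 15 mod 7 = 1, so Friday + 1 = Saturday.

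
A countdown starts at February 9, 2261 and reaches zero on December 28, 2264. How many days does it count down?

Feb 9, 2261 → Feb 9, 2262: 365 days.
Feb 9, 2262 → Feb 9, 2263: 365 days.
Feb 9, 2263 → Feb 9, 2264: 365 days.
Feb 9, 2264 → Mar 9, 2264: 29 days (February has 29).
Mar 9, 2264 → Apr 9, 2264: 31 days (March has 31).
Apr 9, 2264 → May 9, 2264: 30 days (April has 30).
May 9, 2264 → Jun 9, 2264: 31 days (May has 31).
Jun 9, 2264 → Jul 9, 2264: 30 days (June has 30).
Jul 9, 2264 → Aug 9, 2264: 31 days (July has 31).
Aug 9, 2264 → Sep 9, 2264: 31 days (August has 31).
Sep 9, 2264 → Oct 9, 2264: 30 days (September has 30).
Oct 9, 2264 → Nov 9, 2264: 31 days (October has 31).
Nov 9, 2264 → Dec 9, 2264: 30 days (November has 30).
Dec 9, 2264 → Dec 28, 2264: 19 days.
Total: 1418 days.

1418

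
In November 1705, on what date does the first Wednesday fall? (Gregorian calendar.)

November 4, 1705

November 1, 1705 is a Sunday.
The first Wednesday is therefore November 4 (3 days later).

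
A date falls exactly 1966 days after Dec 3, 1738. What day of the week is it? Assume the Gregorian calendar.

Tuesday

Dec 3, 1738 is a Wednesday.
1966 mod 7 = 6, so 1966 days after a Wednesday is Wednesday + 6 = Tuesday.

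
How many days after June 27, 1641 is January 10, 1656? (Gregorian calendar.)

Jun 27, 1641 → Jun 27, 1642: 365 days.
Jun 27, 1642 → Jun 27, 1643: 365 days.
Jun 27, 1643 → Jun 27, 1644: 366 days (Feb 29, 1644 is in that span).
Jun 27, 1644 → Jun 27, 1645: 365 days.
Jun 27, 1645 → Jun 27, 1646: 365 days.
Jun 27, 1646 → Jun 27, 1647: 365 days.
Jun 27, 1647 → Jun 27, 1648: 366 days (Feb 29, 1648 is in that span).
Jun 27, 1648 → Jun 27, 1649: 365 days.
Jun 27, 1649 → Jun 27, 1650: 365 days.
Jun 27, 1650 → Jun 27, 1651: 365 days.
Jun 27, 1651 → Jun 27, 1652: 366 days (Feb 29, 1652 is in that span).
Jun 27, 1652 → Jun 27, 1653: 365 days.
Jun 27, 1653 → Jun 27, 1654: 365 days.
Jun 27, 1654 → Jun 27, 1655: 365 days.
Jun 27, 1655 → Jul 27, 1655: 30 days (June has 30).
Jul 27, 1655 → Aug 27, 1655: 31 days (July has 31).
Aug 27, 1655 → Sep 27, 1655: 31 days (August has 31).
Sep 27, 1655 → Oct 27, 1655: 30 days (September has 30).
Oct 27, 1655 → Nov 27, 1655: 31 days (October has 31).
Nov 27, 1655 → Dec 27, 1655: 30 days (November has 30).
Dec 27, 1655 → Jan 10, 1656: 14 days.
Total: 5310 days.

5310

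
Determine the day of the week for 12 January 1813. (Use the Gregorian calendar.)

Tuesday

Doomsday rule: the anchor day for the 1800s is Friday. For year 13: 13÷12 = 1 r 1, and 1÷4 = 0, so 1+1+0 = 2.
Friday + 2 ≡ Sunday — that's 1813's doomsday.
In January the doomsday date is Jan 3 (1813 is not a leap year).
Jan 12 is 9 days after Jan 3; 9 mod 7 = 2, so Sunday + 2 = Tuesday.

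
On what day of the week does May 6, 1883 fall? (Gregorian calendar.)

Doomsday rule: the anchor day for the 1800s is Friday. For year 83: 83÷12 = 6 r 11, and 11÷4 = 2, so 6+11+2 = 19.
Friday + 19 ≡ Wednesday — that's 1883's doomsday.
In May the doomsday date is May 9.
May 6 is 3 days before May 9; 3 mod 7 = 3, so Wednesday − 3 = Sunday.

Sunday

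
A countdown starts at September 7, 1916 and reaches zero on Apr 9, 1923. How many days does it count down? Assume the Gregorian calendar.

2405

Sep 7, 1916 → Sep 7, 1917: 365 days.
Sep 7, 1917 → Sep 7, 1918: 365 days.
Sep 7, 1918 → Sep 7, 1919: 365 days.
Sep 7, 1919 → Sep 7, 1920: 366 days (Feb 29, 1920 is in that span).
Sep 7, 1920 → Sep 7, 1921: 365 days.
Sep 7, 1921 → Sep 7, 1922: 365 days.
Sep 7, 1922 → Oct 7, 1922: 30 days (September has 30).
Oct 7, 1922 → Nov 7, 1922: 31 days (October has 31).
Nov 7, 1922 → Dec 7, 1922: 30 days (November has 30).
Dec 7, 1922 → Jan 7, 1923: 31 days (December has 31).
Jan 7, 1923 → Feb 7, 1923: 31 days (January has 31).
Feb 7, 1923 → Mar 7, 1923: 28 days (February has 28).
Mar 7, 1923 → Apr 7, 1923: 31 days (March has 31).
Apr 7, 1923 → Apr 9, 1923: 2 days.
Total: 2405 days.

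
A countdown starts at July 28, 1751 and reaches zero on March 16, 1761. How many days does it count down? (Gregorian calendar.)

3519

Jul 28, 1751 → Jul 28, 1752: 366 days (Feb 29, 1752 is in that span).
Jul 28, 1752 → Jul 28, 1753: 365 days.
Jul 28, 1753 → Jul 28, 1754: 365 days.
Jul 28, 1754 → Jul 28, 1755: 365 days.
Jul 28, 1755 → Jul 28, 1756: 366 days (Feb 29, 1756 is in that span).
Jul 28, 1756 → Jul 28, 1757: 365 days.
Jul 28, 1757 → Jul 28, 1758: 365 days.
Jul 28, 1758 → Jul 28, 1759: 365 days.
Jul 28, 1759 → Jul 28, 1760: 366 days (Feb 29, 1760 is in that span).
Jul 28, 1760 → Aug 28, 1760: 31 days (July has 31).
Aug 28, 1760 → Sep 28, 1760: 31 days (August has 31).
Sep 28, 1760 → Oct 28, 1760: 30 days (September has 30).
Oct 28, 1760 → Nov 28, 1760: 31 days (October has 31).
Nov 28, 1760 → Dec 28, 1760: 30 days (November has 30).
Dec 28, 1760 → Jan 28, 1761: 31 days (December has 31).
Jan 28, 1761 → Feb 28, 1761: 31 days (January has 31).
Feb 28, 1761 → Mar 16, 1761: 16 days.
Total: 3519 days.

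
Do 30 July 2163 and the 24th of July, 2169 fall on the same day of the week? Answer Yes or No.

From Jul 30, 2163 to Jul 24, 2169 is 2186 days.
2186 mod 7 = 2, so they are different weekdays.
(Jul 30, 2163 is a Saturday; Jul 24, 2169 is a Monday.)

No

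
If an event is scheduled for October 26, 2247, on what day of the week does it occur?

Doomsday rule: the anchor day for the 2200s is Friday. For year 47: 47÷12 = 3 r 11, and 11÷4 = 2, so 3+11+2 = 16.
Friday + 16 ≡ Sunday — that's 2247's doomsday.
In October the doomsday date is Oct 10.
Oct 26 is 16 days after Oct 10; 16 mod 7 = 2, so Sunday + 2 = Tuesday.

Tuesday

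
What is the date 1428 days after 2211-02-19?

January 17, 2215

+365 (one year) → Feb 19, 2212 (1063 left).
+366 (one year; includes Feb 29, 2212) → Feb 19, 2213 (697 left).
+365 (one year) → Feb 19, 2214 (332 left).
Feb has 28 days: +10 → Mar 1, 2214 (322 left).
Mar has 31 days: +31 → Apr 1, 2214 (291 left).
Apr has 30 days: +30 → May 1, 2214 (261 left).
May has 31 days: +31 → Jun 1, 2214 (230 left).
Jun has 30 days: +30 → Jul 1, 2214 (200 left).
Jul has 31 days: +31 → Aug 1, 2214 (169 left).
Aug has 31 days: +31 → Sep 1, 2214 (138 left).
Sep has 30 days: +30 → Oct 1, 2214 (108 left).
Oct has 31 days: +31 → Nov 1, 2214 (77 left).
Nov has 30 days: +30 → Dec 1, 2214 (47 left).
Dec has 31 days: +31 → Jan 1, 2215 (16 left).
+16 → Jan 17, 2215.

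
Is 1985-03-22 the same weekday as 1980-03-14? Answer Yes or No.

From Mar 14, 1980 to Mar 22, 1985 is 1834 days.
1834 mod 7 = 0, so they are the same weekday.
(Mar 14, 1980 is a Friday; Mar 22, 1985 is a Friday.)

Yes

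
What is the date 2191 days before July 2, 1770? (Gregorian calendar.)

July 2, 1764

−365 (one year) → Jul 2, 1769 (1826 left).
−365 (one year) → Jul 2, 1768 (1461 left).
−366 (one year; includes Feb 29, 1768) → Jul 2, 1767 (1095 left).
−365 (one year) → Jul 2, 1766 (730 left).
−365 (one year) → Jul 2, 1765 (365 left).
−2 → Jun 30, 1765 (end of Jun, 30 days; 363 left).
−30 → May 31, 1765 (end of May, 31 days; 333 left).
−31 → Apr 30, 1765 (end of Apr, 30 days; 302 left).
−30 → Mar 31, 1765 (end of Mar, 31 days; 272 left).
−31 → Feb 28, 1765 (end of Feb, 28 days; 241 left).
−28 → Jan 31, 1765 (end of Jan, 31 days; 213 left).
−31 → Dec 31, 1764 (end of Dec, 31 days; 182 left).
−31 → Nov 30, 1764 (end of Nov, 30 days; 151 left).
−30 → Oct 31, 1764 (end of Oct, 31 days; 121 left).
−31 → Sep 30, 1764 (end of Sep, 30 days; 90 left).
−30 → Aug 31, 1764 (end of Aug, 31 days; 60 left).
−31 → Jul 31, 1764 (end of Jul, 31 days; 29 left).
−29 → Jul 2, 1764.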